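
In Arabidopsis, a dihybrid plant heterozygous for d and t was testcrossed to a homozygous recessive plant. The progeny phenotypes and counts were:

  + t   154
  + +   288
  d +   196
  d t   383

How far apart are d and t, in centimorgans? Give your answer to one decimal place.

34.3 centimorgans

The two most frequent classes, + + (288) and d t (383), are the parental types, so the F1 was + + / d t.
The recombinant classes are + t and d +: 154 + 196 = 350.
Recombination frequency = 350/1021 = 0.3428 ≈ 34.3%, i.e. 34.3 centimorgans.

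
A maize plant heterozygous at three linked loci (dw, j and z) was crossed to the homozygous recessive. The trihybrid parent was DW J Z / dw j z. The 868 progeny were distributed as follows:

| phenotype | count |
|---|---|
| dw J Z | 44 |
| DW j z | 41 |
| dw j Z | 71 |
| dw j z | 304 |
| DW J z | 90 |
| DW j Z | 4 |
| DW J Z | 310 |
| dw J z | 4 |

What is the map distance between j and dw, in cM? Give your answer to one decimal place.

10.7 cM

The two rarest classes, DW j Z and dw J z, are the double crossovers. Comparing them with the parentals, only the j allele has switched, so j is the middle locus and the order is dw – j – z.
Crossovers in the dw–j interval produce the single-crossover classes dw J Z and DW j z (44 + 41 = 85) plus the double crossovers (8).
RF(dw–j) = (85 + 8) / 868 = 93/868 = 0.1071 → 10.7 cM.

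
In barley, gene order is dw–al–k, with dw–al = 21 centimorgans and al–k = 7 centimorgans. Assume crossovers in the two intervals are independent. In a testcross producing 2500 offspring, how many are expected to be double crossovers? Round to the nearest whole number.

37

Map distances give recombination frequencies of 0.210 and 0.070 for the two intervals.
With no interference, expected double-crossover frequency = 0.210 × 0.070 = 0.01470.
Expected number = 0.01470 × 2500 = 36.75 ≈ 37.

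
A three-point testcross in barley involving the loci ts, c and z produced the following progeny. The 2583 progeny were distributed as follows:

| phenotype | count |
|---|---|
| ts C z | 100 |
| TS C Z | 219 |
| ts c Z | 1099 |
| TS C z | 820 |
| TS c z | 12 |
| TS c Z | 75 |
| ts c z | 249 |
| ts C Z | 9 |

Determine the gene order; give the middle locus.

c

The two most frequent reciprocal classes, TS C z and ts c Z, are the parental types, so the F1 was TS C z / ts c Z.
The two rarest classes, TS c z and ts C Z, are the double crossovers. Comparing them with the parentals, only the c allele has switched, so c is the middle locus and the order is z – c – ts.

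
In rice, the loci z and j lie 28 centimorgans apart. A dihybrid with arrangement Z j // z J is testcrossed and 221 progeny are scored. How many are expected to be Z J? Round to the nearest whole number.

31

A map distance of 28 centimorgans corresponds to a recombination frequency of 0.280.
The F1 is Z j / z J, so Z J is a recombinant gamete class with expected frequency r/2 = 0.280/2 = 0.1400.
Expected number = 0.1400 × 221 = 30.94 ≈ 31.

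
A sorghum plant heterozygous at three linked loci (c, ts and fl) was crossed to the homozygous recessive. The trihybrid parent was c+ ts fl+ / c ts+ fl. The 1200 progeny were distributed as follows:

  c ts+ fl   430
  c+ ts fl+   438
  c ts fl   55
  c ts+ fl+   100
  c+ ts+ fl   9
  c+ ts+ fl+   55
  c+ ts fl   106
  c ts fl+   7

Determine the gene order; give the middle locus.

c

The two rarest classes, c ts fl+ and c+ ts+ fl, are the double crossovers. Comparing them with the parentals, only the c allele has switched, so c is the middle locus and the order is fl – c – ts.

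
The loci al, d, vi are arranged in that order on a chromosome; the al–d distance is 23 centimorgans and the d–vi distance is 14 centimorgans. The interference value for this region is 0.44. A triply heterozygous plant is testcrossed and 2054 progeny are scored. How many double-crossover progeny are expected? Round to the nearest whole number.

37

Map distances give recombination frequencies of 0.230 and 0.140 for the two intervals.
With interference 0.44 (so coincidence = 0.56), expected double-crossover frequency = 0.230 × 0.140 × 0.56 = 0.01803.
Expected number = 0.01803 × 2054 = 37.04 ≈ 37.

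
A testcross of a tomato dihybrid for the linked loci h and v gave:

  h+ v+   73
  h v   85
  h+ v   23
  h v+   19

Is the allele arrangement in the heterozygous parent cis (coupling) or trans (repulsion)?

cis

The two most frequent classes are h+ v+ (73) and h v (85); these are the parental (non-recombinant) types.
So the F1 carried h+ v+ on one chromosome and h v on the other — the recessive alleles are on the same chromosome (cis / coupling).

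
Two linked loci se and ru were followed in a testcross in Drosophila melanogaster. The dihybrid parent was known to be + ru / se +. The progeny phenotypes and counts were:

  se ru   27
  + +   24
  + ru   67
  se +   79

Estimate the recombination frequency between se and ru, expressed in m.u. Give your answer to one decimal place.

25.9 m.u.

The recombinant classes are + + and se ru: 24 + 27 = 51.
Recombination frequency = 51/197 = 0.2589 ≈ 25.9%, i.e. 25.9 m.u.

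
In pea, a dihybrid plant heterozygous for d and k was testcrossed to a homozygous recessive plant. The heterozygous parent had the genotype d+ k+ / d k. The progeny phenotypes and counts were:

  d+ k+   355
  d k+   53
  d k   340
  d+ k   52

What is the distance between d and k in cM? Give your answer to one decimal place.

13.1 cM

The recombinant classes are d+ k and d k+: 52 + 53 = 105.
Recombination frequency = 105/800 = 0.1313 ≈ 13.1%, i.e. 13.1 cM.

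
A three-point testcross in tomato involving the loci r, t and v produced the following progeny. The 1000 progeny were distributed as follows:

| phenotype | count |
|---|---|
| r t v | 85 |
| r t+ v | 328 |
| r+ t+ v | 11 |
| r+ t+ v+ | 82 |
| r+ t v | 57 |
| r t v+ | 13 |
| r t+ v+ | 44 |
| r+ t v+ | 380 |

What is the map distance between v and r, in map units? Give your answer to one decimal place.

The two most frequent reciprocal classes, r+ t v+ and r t+ v, are the parental types, so the F1 was r+ t v+ / r t+ v.
The two rarest classes, r t v+ and r+ t+ v, are the double crossovers. Comparing them with the parentals, only the r allele has switched, so r is the middle locus and the order is t – r – v.
Crossovers in the r–v interval produce the single-crossover classes r+ t v and r t+ v+ (57 + 44 = 101) plus the double crossovers (24).
RF(r–v) = (101 + 24) / 1000 = 125/1000 = 0.1250 → 12.5 map units.

12.5 map units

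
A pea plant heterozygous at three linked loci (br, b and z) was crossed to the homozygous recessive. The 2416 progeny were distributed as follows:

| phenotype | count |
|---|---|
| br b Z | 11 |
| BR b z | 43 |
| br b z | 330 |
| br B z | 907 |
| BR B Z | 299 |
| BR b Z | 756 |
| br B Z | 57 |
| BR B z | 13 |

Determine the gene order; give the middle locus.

br

The two most frequent reciprocal classes, BR b Z and br B z, are the parental types, so the F1 was BR b Z / br B z.
The two rarest classes, br b Z and BR B z, are the double crossovers. Comparing them with the parentals, only the br allele has switched, so br is the middle locus and the order is b – br – z.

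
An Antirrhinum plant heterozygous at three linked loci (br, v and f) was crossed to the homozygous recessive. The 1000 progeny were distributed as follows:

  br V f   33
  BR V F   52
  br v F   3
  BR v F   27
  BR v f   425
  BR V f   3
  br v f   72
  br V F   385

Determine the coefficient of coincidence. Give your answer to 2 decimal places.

The two most frequent reciprocal classes, br V F and BR v f, are the parental types, so the F1 was br V F / BR v f.
The two rarest classes, br v F and BR V f, are the double crossovers. Comparing them with the parentals, only the v allele has switched, so v is the middle locus and the order is br – v – f.
br–v: (124 + 6)/1000 = 0.1300; v–f: (60 + 6)/1000 = 0.0660.
Expected DCO frequency = 0.1300 × 0.0660 ≈ 0.00858; observed = 6/1000 ≈ 0.00600.
Coefficient of coincidence = 0.00600/0.00858 ≈ 0.70.

0.70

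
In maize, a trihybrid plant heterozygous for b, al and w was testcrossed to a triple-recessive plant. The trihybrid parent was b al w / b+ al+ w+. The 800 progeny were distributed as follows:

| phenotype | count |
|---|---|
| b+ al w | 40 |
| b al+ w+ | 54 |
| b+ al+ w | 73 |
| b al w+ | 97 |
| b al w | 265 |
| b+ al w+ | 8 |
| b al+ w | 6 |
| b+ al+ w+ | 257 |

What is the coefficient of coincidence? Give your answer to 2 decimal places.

0.56

The two rarest classes, b al+ w and b+ al w+, are the double crossovers. Comparing them with the parentals, only the al allele has switched, so al is the middle locus and the order is w – al – b.
w–al: (170 + 14)/800 = 0.2300; al–b: (94 + 14)/800 = 0.1350.
Expected DCO frequency = 0.2300 × 0.1350 ≈ 0.03105; observed = 14/800 ≈ 0.01750.
Coefficient of coincidence = 0.01750/0.03105 ≈ 0.56.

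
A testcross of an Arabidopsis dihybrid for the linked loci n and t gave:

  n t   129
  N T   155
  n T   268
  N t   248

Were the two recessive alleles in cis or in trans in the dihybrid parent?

The two most frequent classes are N t (248) and n T (268); these are the parental (non-recombinant) types.
So the F1 carried N t on one chromosome and n T on the other — the recessive alleles are on opposite chromosomes (trans / repulsion).

trans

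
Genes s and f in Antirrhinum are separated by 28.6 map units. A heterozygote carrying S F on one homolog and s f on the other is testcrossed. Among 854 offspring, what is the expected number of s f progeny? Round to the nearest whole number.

305

A map distance of 28.6 map units corresponds to a recombination frequency of 0.286.
The F1 is S F / s f, so s f is a parental gamete class with expected frequency (1 − r)/2 = 0.714/2 = 0.3570.
Expected number = 0.3570 × 854 = 304.88 ≈ 305.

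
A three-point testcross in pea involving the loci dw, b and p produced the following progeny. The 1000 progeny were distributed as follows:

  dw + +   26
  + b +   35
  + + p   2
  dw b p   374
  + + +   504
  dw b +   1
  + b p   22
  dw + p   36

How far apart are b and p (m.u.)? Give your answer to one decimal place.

The two most frequent reciprocal classes, dw b p and + + +, are the parental types, so the F1 was dw b p / + + +.
The two rarest classes, dw b + and + + p, are the double crossovers. Comparing them with the parentals, only the p allele has switched, so p is the middle locus and the order is b – p – dw.
Crossovers in the b–p interval produce the single-crossover classes dw + p and + b + (36 + 35 = 71) plus the double crossovers (3).
RF(b–p) = (71 + 3) / 1000 = 74/1000 = 0.0740 → 7.4 m.u.

7.4 m.u.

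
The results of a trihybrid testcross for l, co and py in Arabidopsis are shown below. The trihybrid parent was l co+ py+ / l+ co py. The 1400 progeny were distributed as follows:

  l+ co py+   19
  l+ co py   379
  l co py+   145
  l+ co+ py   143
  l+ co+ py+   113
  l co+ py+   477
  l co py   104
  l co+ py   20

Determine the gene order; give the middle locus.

The two rarest classes, l co+ py and l+ co py+, are the double crossovers. Comparing them with the parentals, only the py allele has switched, so py is the middle locus and the order is co – py – l.

py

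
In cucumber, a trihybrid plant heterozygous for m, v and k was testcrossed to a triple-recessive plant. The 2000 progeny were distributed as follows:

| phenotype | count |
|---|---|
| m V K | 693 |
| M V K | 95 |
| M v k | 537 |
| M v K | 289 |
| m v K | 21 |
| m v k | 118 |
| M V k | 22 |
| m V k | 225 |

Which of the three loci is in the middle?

v

The two most frequent reciprocal classes, M v k and m V K, are the parental types, so the F1 was M v k / m V K.
The two rarest classes, M V k and m v K, are the double crossovers. Comparing them with the parentals, only the v allele has switched, so v is the middle locus and the order is m – v – k.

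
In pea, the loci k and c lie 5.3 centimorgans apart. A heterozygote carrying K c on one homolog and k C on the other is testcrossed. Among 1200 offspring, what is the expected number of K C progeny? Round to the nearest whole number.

32

A map distance of 5.3 centimorgans corresponds to a recombination frequency of 0.053.
The F1 is K c / k C, so K C is a recombinant gamete class with expected frequency r/2 = 0.053/2 = 0.0265.
Expected number = 0.0265 × 1200 = 31.80 ≈ 32.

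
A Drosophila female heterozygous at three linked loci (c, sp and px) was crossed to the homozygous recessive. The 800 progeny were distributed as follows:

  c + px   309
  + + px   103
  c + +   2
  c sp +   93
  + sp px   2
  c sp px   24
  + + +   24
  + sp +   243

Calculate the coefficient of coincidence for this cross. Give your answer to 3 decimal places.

0.308

The two most frequent reciprocal classes, c + px and + sp +, are the parental types, so the F1 was c + px / + sp +.
The two rarest classes, c + + and + sp px, are the double crossovers. Comparing them with the parentals, only the px allele has switched, so px is the middle locus and the order is sp – px – c.
sp–px: (48 + 4)/800 = 0.0650; px–c: (196 + 4)/800 = 0.2500.
Expected DCO frequency = 0.0650 × 0.2500 ≈ 0.01625; observed = 4/800 ≈ 0.00500.
Coefficient of coincidence = 0.00500/0.01625 ≈ 0.308.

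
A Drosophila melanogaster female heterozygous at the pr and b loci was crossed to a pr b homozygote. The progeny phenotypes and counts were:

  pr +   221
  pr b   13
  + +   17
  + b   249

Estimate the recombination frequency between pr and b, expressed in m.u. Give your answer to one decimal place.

The two most frequent classes, + b (249) and pr + (221), are the parental types, so the F1 was + b / pr +.
The recombinant classes are + + and pr b: 17 + 13 = 30.
Recombination frequency = 30/500 = 0.0600 ≈ 6.0%, i.e. 6.0 m.u.

6.0 m.u.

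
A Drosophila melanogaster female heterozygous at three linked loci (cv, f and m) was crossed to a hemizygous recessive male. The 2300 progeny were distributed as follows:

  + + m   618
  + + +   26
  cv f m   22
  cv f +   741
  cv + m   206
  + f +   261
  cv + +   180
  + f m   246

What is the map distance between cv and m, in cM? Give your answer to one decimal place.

22.4 cM

The two most frequent reciprocal classes, + + m and cv f +, are the parental types, so the F1 was + + m / cv f +.
The two rarest classes, + + + and cv f m, are the double crossovers. Comparing them with the parentals, only the m allele has switched, so m is the middle locus and the order is cv – m – f.
Crossovers in the cv–m interval produce the single-crossover classes cv + m and + f + (206 + 261 = 467) plus the double crossovers (48).
RF(cv–m) = (467 + 48) / 2300 = 515/2300 = 0.2239 → 22.4 cM.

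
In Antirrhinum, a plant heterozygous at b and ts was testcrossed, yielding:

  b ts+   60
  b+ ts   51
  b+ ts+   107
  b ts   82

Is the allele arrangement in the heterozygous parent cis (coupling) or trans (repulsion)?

cis

The two most frequent classes are b+ ts+ (107) and b ts (82); these are the parental (non-recombinant) types.
So the F1 carried b+ ts+ on one chromosome and b ts on the other — the recessive alleles are on the same chromosome (cis / coupling).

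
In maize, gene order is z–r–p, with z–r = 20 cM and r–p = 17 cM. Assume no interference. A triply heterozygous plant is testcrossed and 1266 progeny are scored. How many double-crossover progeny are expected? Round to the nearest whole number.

43

Map distances give recombination frequencies of 0.200 and 0.170 for the two intervals.
With no interference, expected double-crossover frequency = 0.200 × 0.170 = 0.03400.
Expected number = 0.03400 × 1266 = 43.04 ≈ 43.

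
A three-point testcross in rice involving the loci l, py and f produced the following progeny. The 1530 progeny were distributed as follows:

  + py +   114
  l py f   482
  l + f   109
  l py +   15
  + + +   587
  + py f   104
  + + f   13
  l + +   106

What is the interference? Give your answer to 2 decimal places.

The two most frequent reciprocal classes, l py f and + + +, are the parental types, so the F1 was l py f / + + +.
The two rarest classes, l py + and + + f, are the double crossovers. Comparing them with the parentals, only the f allele has switched, so f is the middle locus and the order is py – f – l.
py–f: (223 + 28)/1530 = 0.1641; f–l: (210 + 28)/1530 = 0.1556.
Expected DCO frequency = 0.1641 × 0.1556 ≈ 0.02553; observed = 28/1530 ≈ 0.01830.
Coefficient of coincidence = 0.01830/0.02553 ≈ 0.72; interference = 1 − 0.72 = 0.28.

0.28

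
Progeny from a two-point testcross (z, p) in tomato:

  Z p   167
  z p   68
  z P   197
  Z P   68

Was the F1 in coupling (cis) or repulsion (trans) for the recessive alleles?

trans

The two most frequent classes are Z p (167) and z P (197); these are the parental (non-recombinant) types.
So the F1 carried Z p on one chromosome and z P on the other — the recessive alleles are on opposite chromosomes (trans / repulsion).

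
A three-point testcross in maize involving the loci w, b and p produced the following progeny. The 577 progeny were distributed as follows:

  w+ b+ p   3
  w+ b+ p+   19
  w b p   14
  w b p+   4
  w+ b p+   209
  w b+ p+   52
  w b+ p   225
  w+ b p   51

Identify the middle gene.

The two most frequent reciprocal classes, w b+ p and w+ b p+, are the parental types, so the F1 was w b+ p / w+ b p+.
The two rarest classes, w+ b+ p and w b p+, are the double crossovers. Comparing them with the parentals, only the w allele has switched, so w is the middle locus and the order is b – w – p.

w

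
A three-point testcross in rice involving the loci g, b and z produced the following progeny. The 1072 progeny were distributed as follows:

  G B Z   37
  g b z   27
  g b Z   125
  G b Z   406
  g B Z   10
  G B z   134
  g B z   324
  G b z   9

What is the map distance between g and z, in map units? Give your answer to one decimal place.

25.9 map units

The two most frequent reciprocal classes, G b Z and g B z, are the parental types, so the F1 was G b Z / g B z.
The two rarest classes, G b z and g B Z, are the double crossovers. Comparing them with the parentals, only the z allele has switched, so z is the middle locus and the order is b – z – g.
Crossovers in the z–g interval produce the single-crossover classes g b Z and G B z (125 + 134 = 259) plus the double crossovers (19).
RF(z–g) = (259 + 19) / 1072 = 278/1072 = 0.2593 → 25.9 map units.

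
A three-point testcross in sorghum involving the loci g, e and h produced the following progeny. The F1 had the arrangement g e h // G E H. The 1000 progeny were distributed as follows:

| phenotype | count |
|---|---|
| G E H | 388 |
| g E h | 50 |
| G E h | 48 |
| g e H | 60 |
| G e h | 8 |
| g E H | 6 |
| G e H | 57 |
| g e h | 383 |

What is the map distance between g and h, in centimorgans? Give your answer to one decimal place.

12.2 centimorgans

The two rarest classes, G e h and g E H, are the double crossovers. Comparing them with the parentals, only the g allele has switched, so g is the middle locus and the order is h – g – e.
Crossovers in the h–g interval produce the single-crossover classes g e H and G E h (60 + 48 = 108) plus the double crossovers (14).
RF(h–g) = (108 + 14) / 1000 = 122/1000 = 0.1220 → 12.2 centimorgans.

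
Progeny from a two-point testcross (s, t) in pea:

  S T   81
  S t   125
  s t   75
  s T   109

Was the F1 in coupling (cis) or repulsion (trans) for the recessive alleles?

The two most frequent classes are S t (125) and s T (109); these are the parental (non-recombinant) types.
So the F1 carried S t on one chromosome and s T on the other — the recessive alleles are on opposite chromosomes (trans / repulsion).

trans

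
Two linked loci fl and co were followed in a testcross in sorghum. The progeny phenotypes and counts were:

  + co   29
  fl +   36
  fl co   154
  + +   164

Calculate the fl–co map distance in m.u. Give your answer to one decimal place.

17.0 m.u.

The two most frequent classes, + + (164) and fl co (154), are the parental types, so the F1 was + + / fl co.
The recombinant classes are + co and fl +: 29 + 36 = 65.
Recombination frequency = 65/383 = 0.1697 ≈ 17.0%, i.e. 17.0 m.u.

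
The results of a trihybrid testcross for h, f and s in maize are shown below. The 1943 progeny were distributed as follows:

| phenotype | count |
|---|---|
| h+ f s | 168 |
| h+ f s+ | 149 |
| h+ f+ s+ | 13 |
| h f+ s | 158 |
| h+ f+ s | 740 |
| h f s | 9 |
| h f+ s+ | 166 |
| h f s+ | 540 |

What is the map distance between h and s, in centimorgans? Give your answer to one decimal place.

The two most frequent reciprocal classes, h f s+ and h+ f+ s, are the parental types, so the F1 was h f s+ / h+ f+ s.
The two rarest classes, h f s and h+ f+ s+, are the double crossovers. Comparing them with the parentals, only the s allele has switched, so s is the middle locus and the order is f – s – h.
Crossovers in the s–h interval produce the single-crossover classes h+ f s+ and h f+ s (149 + 158 = 307) plus the double crossovers (22).
RF(s–h) = (307 + 22) / 1943 = 329/1943 = 0.1693 → 16.9 centimorgans.

16.9 centimorgans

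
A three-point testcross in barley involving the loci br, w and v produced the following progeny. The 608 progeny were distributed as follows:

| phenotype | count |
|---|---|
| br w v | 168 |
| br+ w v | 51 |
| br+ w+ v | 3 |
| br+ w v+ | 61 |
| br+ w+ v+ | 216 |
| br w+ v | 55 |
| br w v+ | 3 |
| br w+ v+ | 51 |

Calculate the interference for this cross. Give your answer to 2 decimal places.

0.72

The two most frequent reciprocal classes, br w v and br+ w+ v+, are the parental types, so the F1 was br w v / br+ w+ v+.
The two rarest classes, br w v+ and br+ w+ v, are the double crossovers. Comparing them with the parentals, only the v allele has switched, so v is the middle locus and the order is w – v – br.
w–v: (116 + 6)/608 = 0.2007; v–br: (102 + 6)/608 = 0.1776.
Expected DCO frequency = 0.2007 × 0.1776 ≈ 0.03564; observed = 6/608 ≈ 0.00987.
Coefficient of coincidence = 0.00987/0.03564 ≈ 0.28; interference = 1 − 0.28 = 0.72.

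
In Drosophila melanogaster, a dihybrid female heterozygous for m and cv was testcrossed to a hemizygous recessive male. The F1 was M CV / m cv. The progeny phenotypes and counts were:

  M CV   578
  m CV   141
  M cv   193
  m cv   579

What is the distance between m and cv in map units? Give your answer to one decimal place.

The recombinant classes are M cv and m CV: 193 + 141 = 334.
Recombination frequency = 334/1491 = 0.2240 ≈ 22.4%, i.e. 22.4 map units.

22.4 map units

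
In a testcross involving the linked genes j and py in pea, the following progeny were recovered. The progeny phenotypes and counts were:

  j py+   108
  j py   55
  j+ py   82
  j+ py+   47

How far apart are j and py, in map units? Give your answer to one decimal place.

34.9 map units

The two most frequent classes, j+ py (82) and j py+ (108), are the parental types, so the F1 was j+ py / j py+.
The recombinant classes are j+ py+ and j py: 47 + 55 = 102.
Recombination frequency = 102/292 = 0.3493 ≈ 34.9%, i.e. 34.9 map units.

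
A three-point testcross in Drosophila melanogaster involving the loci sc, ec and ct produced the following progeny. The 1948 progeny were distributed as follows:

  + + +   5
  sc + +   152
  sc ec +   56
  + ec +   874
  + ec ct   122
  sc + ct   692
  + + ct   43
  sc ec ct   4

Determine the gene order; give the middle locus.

ec

The two most frequent reciprocal classes, + ec + and sc + ct, are the parental types, so the F1 was + ec + / sc + ct.
The two rarest classes, + + + and sc ec ct, are the double crossovers. Comparing them with the parentals, only the ec allele has switched, so ec is the middle locus and the order is ct – ec – sc.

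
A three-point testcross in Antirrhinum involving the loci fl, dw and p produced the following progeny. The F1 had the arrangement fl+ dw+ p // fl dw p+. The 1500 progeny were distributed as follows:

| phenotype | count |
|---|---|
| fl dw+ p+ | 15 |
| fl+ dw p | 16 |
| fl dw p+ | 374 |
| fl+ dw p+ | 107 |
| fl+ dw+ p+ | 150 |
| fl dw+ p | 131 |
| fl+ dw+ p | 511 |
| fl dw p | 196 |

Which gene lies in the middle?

dw

The two rarest classes, fl+ dw p and fl dw+ p+, are the double crossovers. Comparing them with the parentals, only the dw allele has switched, so dw is the middle locus and the order is fl – dw – p.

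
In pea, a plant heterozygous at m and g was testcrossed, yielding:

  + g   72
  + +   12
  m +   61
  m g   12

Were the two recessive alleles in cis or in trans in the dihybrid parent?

trans

The two most frequent classes are + g (72) and m + (61); these are the parental (non-recombinant) types.
So the F1 carried + g on one chromosome and m + on the other — the recessive alleles are on opposite chromosomes (trans / repulsion).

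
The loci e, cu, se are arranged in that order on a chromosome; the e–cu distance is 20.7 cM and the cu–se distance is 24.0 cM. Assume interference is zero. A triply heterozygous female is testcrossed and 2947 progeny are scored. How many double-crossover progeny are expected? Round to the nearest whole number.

Map distances give recombination frequencies of 0.207 and 0.240 for the two intervals.
With no interference, expected double-crossover frequency = 0.207 × 0.240 = 0.04968.
Expected number = 0.04968 × 2947 = 146.41 ≈ 146.

146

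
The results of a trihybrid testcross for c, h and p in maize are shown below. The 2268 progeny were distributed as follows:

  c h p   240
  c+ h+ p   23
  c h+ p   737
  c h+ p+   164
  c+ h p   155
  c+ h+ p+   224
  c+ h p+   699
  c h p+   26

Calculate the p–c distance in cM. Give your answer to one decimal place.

The two most frequent reciprocal classes, c h+ p and c+ h p+, are the parental types, so the F1 was c h+ p / c+ h p+.
The two rarest classes, c+ h+ p and c h p+, are the double crossovers. Comparing them with the parentals, only the c allele has switched, so c is the middle locus and the order is p – c – h.
Crossovers in the p–c interval produce the single-crossover classes c h+ p+ and c+ h p (164 + 155 = 319) plus the double crossovers (49).
RF(p–c) = (319 + 49) / 2268 = 368/2268 = 0.1623 → 16.2 cM.

16.2 cM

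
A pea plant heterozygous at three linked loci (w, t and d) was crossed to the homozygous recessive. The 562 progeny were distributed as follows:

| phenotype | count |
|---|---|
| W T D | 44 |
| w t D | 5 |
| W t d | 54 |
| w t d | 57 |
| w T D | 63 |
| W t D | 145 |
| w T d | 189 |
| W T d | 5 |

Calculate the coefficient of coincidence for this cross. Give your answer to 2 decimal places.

0.40

The two most frequent reciprocal classes, W t D and w T d, are the parental types, so the F1 was W t D / w T d.
The two rarest classes, w t D and W T d, are the double crossovers. Comparing them with the parentals, only the w allele has switched, so w is the middle locus and the order is t – w – d.
t–w: (101 + 10)/562 = 0.1975; w–d: (117 + 10)/562 = 0.2260.
Expected DCO frequency = 0.1975 × 0.2260 ≈ 0.04464; observed = 10/562 ≈ 0.01779.
Coefficient of coincidence = 0.01779/0.04464 ≈ 0.40.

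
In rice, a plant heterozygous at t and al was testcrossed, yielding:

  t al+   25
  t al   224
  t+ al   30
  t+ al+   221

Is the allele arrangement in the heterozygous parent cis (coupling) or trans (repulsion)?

The two most frequent classes are t+ al+ (221) and t al (224); these are the parental (non-recombinant) types.
So the F1 carried t+ al+ on one chromosome and t al on the other — the recessive alleles are on the same chromosome (cis / coupling).

cis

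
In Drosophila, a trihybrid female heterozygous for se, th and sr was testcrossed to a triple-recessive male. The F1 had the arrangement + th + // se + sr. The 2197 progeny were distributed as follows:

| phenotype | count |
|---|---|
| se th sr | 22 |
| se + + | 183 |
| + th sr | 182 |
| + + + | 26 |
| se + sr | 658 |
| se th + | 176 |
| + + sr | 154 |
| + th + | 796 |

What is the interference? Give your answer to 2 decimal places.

The two rarest classes, + + + and se th sr, are the double crossovers. Comparing them with the parentals, only the th allele has switched, so th is the middle locus and the order is se – th – sr.
se–th: (330 + 48)/2197 = 0.1721; th–sr: (365 + 48)/2197 = 0.1880.
Expected DCO frequency = 0.1721 × 0.1880 ≈ 0.03235; observed = 48/2197 ≈ 0.02185.
Coefficient of coincidence = 0.02185/0.03235 ≈ 0.68; interference = 1 − 0.68 = 0.32.

0.32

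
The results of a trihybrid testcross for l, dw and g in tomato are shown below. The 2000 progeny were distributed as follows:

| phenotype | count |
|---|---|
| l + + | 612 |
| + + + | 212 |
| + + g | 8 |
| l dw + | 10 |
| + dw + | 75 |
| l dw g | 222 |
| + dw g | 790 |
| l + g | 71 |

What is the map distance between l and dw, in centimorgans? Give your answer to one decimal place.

22.6 centimorgans

The two most frequent reciprocal classes, l + + and + dw g, are the parental types, so the F1 was l + + / + dw g.
The two rarest classes, l dw + and + + g, are the double crossovers. Comparing them with the parentals, only the dw allele has switched, so dw is the middle locus and the order is g – dw – l.
Crossovers in the dw–l interval produce the single-crossover classes + + + and l dw g (212 + 222 = 434) plus the double crossovers (18).
RF(dw–l) = (434 + 18) / 2000 = 452/2000 = 0.2260 → 22.6 centimorgans.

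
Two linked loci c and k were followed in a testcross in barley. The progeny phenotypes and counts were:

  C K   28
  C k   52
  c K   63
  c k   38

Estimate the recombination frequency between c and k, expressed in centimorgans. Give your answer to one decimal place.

36.5 centimorgans

The two most frequent classes, C k (52) and c K (63), are the parental types, so the F1 was C k / c K.
The recombinant classes are C K and c k: 28 + 38 = 66.
Recombination frequency = 66/181 = 0.3646 ≈ 36.5%, i.e. 36.5 centimorgans.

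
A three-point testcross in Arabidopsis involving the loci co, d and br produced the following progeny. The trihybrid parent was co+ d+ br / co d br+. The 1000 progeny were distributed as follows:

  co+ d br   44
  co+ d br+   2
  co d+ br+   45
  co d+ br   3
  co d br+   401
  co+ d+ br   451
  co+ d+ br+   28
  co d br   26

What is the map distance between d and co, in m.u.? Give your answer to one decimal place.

The two rarest classes, co d+ br and co+ d br+, are the double crossovers. Comparing them with the parentals, only the co allele has switched, so co is the middle locus and the order is d – co – br.
Crossovers in the d–co interval produce the single-crossover classes co+ d br and co d+ br+ (44 + 45 = 89) plus the double crossovers (5).
RF(d–co) = (89 + 5) / 1000 = 94/1000 = 0.0940 → 9.4 m.u.

9.4 m.u.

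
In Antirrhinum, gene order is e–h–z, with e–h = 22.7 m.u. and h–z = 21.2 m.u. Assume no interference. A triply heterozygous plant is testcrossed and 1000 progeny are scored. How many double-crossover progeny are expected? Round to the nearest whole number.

48

Map distances give recombination frequencies of 0.227 and 0.212 for the two intervals.
With no interference, expected double-crossover frequency = 0.227 × 0.212 = 0.04812.
Expected number = 0.04812 × 1000 = 48.12 ≈ 48.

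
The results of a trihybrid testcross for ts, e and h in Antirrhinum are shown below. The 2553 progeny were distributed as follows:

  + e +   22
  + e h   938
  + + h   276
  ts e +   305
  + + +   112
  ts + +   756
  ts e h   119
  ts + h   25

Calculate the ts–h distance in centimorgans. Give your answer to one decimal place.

The two most frequent reciprocal classes, + e h and ts + +, are the parental types, so the F1 was + e h / ts + +.
The two rarest classes, + e + and ts + h, are the double crossovers. Comparing them with the parentals, only the h allele has switched, so h is the middle locus and the order is ts – h – e.
Crossovers in the ts–h interval produce the single-crossover classes ts e h and + + + (119 + 112 = 231) plus the double crossovers (47).
RF(ts–h) = (231 + 47) / 2553 = 278/2553 = 0.1089 → 10.9 centimorgans.

10.9 centimorgans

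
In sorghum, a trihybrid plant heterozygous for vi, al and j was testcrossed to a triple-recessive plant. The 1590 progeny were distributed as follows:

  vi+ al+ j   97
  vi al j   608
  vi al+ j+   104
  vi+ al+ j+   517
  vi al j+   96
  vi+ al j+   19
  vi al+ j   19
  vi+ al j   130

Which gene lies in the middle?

The two most frequent reciprocal classes, vi al j and vi+ al+ j+, are the parental types, so the F1 was vi al j / vi+ al+ j+.
The two rarest classes, vi al+ j and vi+ al j+, are the double crossovers. Comparing them with the parentals, only the al allele has switched, so al is the middle locus and the order is j – al – vi.

al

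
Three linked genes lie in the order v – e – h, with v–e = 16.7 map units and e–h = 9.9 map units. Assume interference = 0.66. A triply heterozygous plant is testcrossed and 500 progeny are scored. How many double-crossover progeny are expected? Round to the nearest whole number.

3

Map distances give recombination frequencies of 0.167 and 0.099 for the two intervals.
With interference 0.66 (so coincidence = 0.34), expected double-crossover frequency = 0.167 × 0.099 × 0.34 = 0.00562.
Expected number = 0.00562 × 500 = 2.81 ≈ 3.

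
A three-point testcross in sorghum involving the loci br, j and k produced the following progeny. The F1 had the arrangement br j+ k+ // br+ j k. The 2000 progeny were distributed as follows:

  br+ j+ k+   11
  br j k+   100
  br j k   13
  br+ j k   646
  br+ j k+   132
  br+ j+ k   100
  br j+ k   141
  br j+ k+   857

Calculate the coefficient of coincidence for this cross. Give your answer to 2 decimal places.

0.72

The two rarest classes, br+ j+ k+ and br j k, are the double crossovers. Comparing them with the parentals, only the br allele has switched, so br is the middle locus and the order is k – br – j.
k–br: (273 + 24)/2000 = 0.1485; br–j: (200 + 24)/2000 = 0.1120.
Expected DCO frequency = 0.1485 × 0.1120 ≈ 0.01663; observed = 24/2000 ≈ 0.01200.
Coefficient of coincidence = 0.01200/0.01663 ≈ 0.72.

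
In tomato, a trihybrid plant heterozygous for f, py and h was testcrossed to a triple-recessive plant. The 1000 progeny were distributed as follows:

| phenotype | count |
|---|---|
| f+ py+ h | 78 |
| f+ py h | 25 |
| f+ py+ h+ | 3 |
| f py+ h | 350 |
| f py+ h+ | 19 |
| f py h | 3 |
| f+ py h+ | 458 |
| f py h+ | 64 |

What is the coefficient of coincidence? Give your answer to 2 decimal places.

0.81

The two most frequent reciprocal classes, f+ py h+ and f py+ h, are the parental types, so the F1 was f+ py h+ / f py+ h.
The two rarest classes, f+ py+ h+ and f py h, are the double crossovers. Comparing them with the parentals, only the py allele has switched, so py is the middle locus and the order is h – py – f.
h–py: (44 + 6)/1000 = 0.0500; py–f: (142 + 6)/1000 = 0.1480.
Expected DCO frequency = 0.0500 × 0.1480 ≈ 0.00740; observed = 6/1000 ≈ 0.00600.
Coefficient of coincidence = 0.00600/0.00740 ≈ 0.81.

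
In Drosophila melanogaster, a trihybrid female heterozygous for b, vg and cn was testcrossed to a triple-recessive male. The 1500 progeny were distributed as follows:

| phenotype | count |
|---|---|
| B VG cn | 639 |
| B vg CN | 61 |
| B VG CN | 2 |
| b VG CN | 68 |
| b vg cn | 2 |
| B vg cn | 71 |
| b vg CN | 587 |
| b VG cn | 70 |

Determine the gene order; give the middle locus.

cn

The two most frequent reciprocal classes, b vg CN and B VG cn, are the parental types, so the F1 was b vg CN / B VG cn.
The two rarest classes, b vg cn and B VG CN, are the double crossovers. Comparing them with the parentals, only the cn allele has switched, so cn is the middle locus and the order is b – cn – vg.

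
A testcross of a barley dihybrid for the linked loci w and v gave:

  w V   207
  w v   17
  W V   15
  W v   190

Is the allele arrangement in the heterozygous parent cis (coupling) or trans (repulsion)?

trans

The two most frequent classes are W v (190) and w V (207); these are the parental (non-recombinant) types.
So the F1 carried W v on one chromosome and w V on the other — the recessive alleles are on opposite chromosomes (trans / repulsion).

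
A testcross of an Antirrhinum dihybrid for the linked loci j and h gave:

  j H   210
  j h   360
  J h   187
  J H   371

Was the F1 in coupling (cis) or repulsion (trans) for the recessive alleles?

cis

The two most frequent classes are J H (371) and j h (360); these are the parental (non-recombinant) types.
So the F1 carried J H on one chromosome and j h on the other — the recessive alleles are on the same chromosome (cis / coupling).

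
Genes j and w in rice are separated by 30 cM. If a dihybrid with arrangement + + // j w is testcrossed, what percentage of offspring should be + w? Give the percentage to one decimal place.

A map distance of 30 cM corresponds to a recombination frequency of 0.300.
The F1 is + + / j w, so + w is a recombinant gamete class with expected frequency r/2 = 0.300/2 = 0.1500.
That is 0.1500 = 15.0% of the progeny.

15.0%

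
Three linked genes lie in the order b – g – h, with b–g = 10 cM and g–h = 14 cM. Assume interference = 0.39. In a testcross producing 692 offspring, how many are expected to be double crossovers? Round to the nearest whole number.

Map distances give recombination frequencies of 0.100 and 0.140 for the two intervals.
With interference 0.39 (so coincidence = 0.61), expected double-crossover frequency = 0.100 × 0.140 × 0.61 = 0.00854.
Expected number = 0.00854 × 692 = 5.91 ≈ 6.

6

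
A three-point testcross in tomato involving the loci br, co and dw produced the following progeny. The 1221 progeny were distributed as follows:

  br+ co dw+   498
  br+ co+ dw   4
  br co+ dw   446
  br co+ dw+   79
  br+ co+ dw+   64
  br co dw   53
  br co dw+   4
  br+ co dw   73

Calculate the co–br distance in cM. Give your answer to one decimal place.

10.2 cM

The two most frequent reciprocal classes, br+ co dw+ and br co+ dw, are the parental types, so the F1 was br+ co dw+ / br co+ dw.
The two rarest classes, br co dw+ and br+ co+ dw, are the double crossovers. Comparing them with the parentals, only the br allele has switched, so br is the middle locus and the order is dw – br – co.
Crossovers in the br–co interval produce the single-crossover classes br+ co+ dw+ and br co dw (64 + 53 = 117) plus the double crossovers (8).
RF(br–co) = (117 + 8) / 1221 = 125/1221 = 0.1024 → 10.2 cM.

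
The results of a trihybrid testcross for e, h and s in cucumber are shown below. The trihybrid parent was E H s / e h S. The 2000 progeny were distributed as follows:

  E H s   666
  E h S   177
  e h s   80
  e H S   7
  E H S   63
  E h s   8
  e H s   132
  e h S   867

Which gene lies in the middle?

h

The two rarest classes, E h s and e H S, are the double crossovers. Comparing them with the parentals, only the h allele has switched, so h is the middle locus and the order is s – h – e.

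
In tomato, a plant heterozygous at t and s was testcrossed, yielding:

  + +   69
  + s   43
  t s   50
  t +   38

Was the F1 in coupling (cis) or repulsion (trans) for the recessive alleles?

The two most frequent classes are + + (69) and t s (50); these are the parental (non-recombinant) types.
So the F1 carried + + on one chromosome and t s on the other — the recessive alleles are on the same chromosome (cis / coupling).

cis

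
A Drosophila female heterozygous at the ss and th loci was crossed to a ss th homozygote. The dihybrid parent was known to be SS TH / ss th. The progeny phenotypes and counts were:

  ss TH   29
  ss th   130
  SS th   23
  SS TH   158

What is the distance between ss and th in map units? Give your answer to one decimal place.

15.3 map units

The recombinant classes are SS th and ss TH: 23 + 29 = 52.
Recombination frequency = 52/340 = 0.1529 ≈ 15.3%, i.e. 15.3 map units.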